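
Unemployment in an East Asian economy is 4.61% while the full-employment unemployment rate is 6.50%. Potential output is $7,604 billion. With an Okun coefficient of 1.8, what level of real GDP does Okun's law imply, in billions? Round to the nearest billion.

Unemployment gap = 4.61 - 6.5 = -1.89 points, so the output gap is -1.8 × (-1.89) = 3.402%.
Actual GDP = 7604 × (1 + 3.402/100) = 7604 × 1.03402 ≈ 7863 billion.

$7,863 billion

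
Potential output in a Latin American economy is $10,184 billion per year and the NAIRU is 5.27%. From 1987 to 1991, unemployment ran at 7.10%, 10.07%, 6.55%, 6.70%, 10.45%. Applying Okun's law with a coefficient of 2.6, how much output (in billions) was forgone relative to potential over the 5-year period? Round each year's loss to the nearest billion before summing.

$3,846 billion

Year 1987: gap = -2.6 × (7.1 - 5.27) = -4.758%, loss ≈ 10184 × 4.758/100 ≈ 485.
Year 1988: gap = -2.6 × (10.07 - 5.27) = -12.48%, loss ≈ 10184 × 12.48/100 ≈ 1271.
Year 1989: gap = -2.6 × (6.55 - 5.27) = -3.328%, loss ≈ 10184 × 3.328/100 ≈ 339.
Year 1990: gap = -2.6 × (6.7 - 5.27) = -3.718%, loss ≈ 10184 × 3.718/100 ≈ 379.
Year 1991: gap = -2.6 × (10.45 - 5.27) = -13.468%, loss ≈ 10184 × 13.468/100 ≈ 1372.
Total lost output = 485 + 1271 + 339 + 379 + 1372 = 3846 billion.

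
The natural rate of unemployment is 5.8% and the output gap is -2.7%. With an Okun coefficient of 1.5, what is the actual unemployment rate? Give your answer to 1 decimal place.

From Okun's law, u - u* = -(output gap)/β = -(-2.7)/1.5 = 1.8 points.
So u = 5.8 + 1.8 = 7.6%.

7.6%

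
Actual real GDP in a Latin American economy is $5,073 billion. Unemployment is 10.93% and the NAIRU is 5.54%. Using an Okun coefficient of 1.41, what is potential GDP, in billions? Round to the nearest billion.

$5,490 billion

Unemployment gap = 10.93 - 5.54 = 5.39 points, so output gap = -1.41 × 5.39 = -7.5999%.
Since Y = Y* × (1 + gap/100), Y* = 5073/0.924001 ≈ 5490 billion.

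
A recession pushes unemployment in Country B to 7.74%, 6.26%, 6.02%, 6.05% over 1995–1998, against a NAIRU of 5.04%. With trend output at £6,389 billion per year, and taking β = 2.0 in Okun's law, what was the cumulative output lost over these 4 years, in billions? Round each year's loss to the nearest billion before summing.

£755 billion

Year 1995: gap = -2.0 × (7.74 - 5.04) = -5.4%, loss ≈ 6389 × 5.4/100 ≈ 345.
Year 1996: gap = -2.0 × (6.26 - 5.04) = -2.44%, loss ≈ 6389 × 2.44/100 ≈ 156.
Year 1997: gap = -2.0 × (6.02 - 5.04) = -1.96%, loss ≈ 6389 × 1.96/100 ≈ 125.
Year 1998: gap = -2.0 × (6.05 - 5.04) = -2.02%, loss ≈ 6389 × 2.02/100 ≈ 129.
Total lost output = 345 + 156 + 125 + 129 = 755 billion.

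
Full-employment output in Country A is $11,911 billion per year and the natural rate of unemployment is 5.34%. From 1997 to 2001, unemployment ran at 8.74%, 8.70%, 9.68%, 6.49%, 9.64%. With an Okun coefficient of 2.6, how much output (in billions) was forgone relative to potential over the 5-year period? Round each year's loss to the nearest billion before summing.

$5,126 billion

Year 1997: gap = -2.6 × (8.74 - 5.34) = -8.84%, loss ≈ 11911 × 8.84/100 ≈ 1053.
Year 1998: gap = -2.6 × (8.7 - 5.34) = -8.736%, loss ≈ 11911 × 8.736/100 ≈ 1041.
Year 1999: gap = -2.6 × (9.68 - 5.34) = -11.284%, loss ≈ 11911 × 11.284/100 ≈ 1344.
Year 2000: gap = -2.6 × (6.49 - 5.34) = -2.99%, loss ≈ 11911 × 2.99/100 ≈ 356.
Year 2001: gap = -2.6 × (9.64 - 5.34) = -11.18%, loss ≈ 11911 × 11.18/100 ≈ 1332.
Total lost output = 1053 + 1041 + 1344 + 356 + 1332 = 5126 billion.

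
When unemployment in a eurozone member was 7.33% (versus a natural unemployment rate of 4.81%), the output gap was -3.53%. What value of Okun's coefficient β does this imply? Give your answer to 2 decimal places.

Okun's law: output gap = -β × (u - u*).
-3.53 = -β × (7.33 - 4.81) = -β × 2.52, so β = 3.53/2.52 = 1.40.

β ≈ 1.40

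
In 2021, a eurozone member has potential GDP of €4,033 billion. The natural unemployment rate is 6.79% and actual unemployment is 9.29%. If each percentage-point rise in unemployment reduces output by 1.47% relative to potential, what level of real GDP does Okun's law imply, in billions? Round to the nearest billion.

€3,885 billion

Unemployment gap = 9.29 - 6.79 = 2.5 points, so the output gap is -1.47 × 2.5 = -3.675%.
Actual GDP = 4033 × (1 - 3.675/100) = 4033 × 0.96325 ≈ 3885 billion.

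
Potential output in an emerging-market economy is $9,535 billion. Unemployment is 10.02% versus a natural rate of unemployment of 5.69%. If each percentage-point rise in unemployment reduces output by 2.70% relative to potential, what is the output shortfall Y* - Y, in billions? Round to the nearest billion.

$1,115 billion

Output gap = -2.70 × (10.02 - 5.69) = -2.7 × 4.33 = -11.691%.
Actual GDP ≈ 9535 × 0.88309 ≈ 8420 billion, so the shortfall is 9535 - 8420 = 1115 billion.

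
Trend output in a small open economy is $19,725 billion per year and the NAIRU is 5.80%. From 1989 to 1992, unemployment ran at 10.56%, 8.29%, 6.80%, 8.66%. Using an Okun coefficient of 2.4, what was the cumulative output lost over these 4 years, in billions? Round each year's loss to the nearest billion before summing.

$5,259 billion

Year 1989: gap = -2.4 × (10.56 - 5.8) = -11.424%, loss ≈ 19725 × 11.424/100 ≈ 2253.
Year 1990: gap = -2.4 × (8.29 - 5.8) = -5.976%, loss ≈ 19725 × 5.976/100 ≈ 1179.
Year 1991: gap = -2.4 × (6.8 - 5.8) = -2.4%, loss ≈ 19725 × 2.4/100 ≈ 473.
Year 1992: gap = -2.4 × (8.66 - 5.8) = -6.864%, loss ≈ 19725 × 6.864/100 ≈ 1354.
Total lost output = 2253 + 1179 + 473 + 1354 = 5259 billion.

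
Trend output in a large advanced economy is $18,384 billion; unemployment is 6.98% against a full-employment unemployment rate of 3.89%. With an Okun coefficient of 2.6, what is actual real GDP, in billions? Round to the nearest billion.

$16,907 billion

Unemployment gap = 6.98 - 3.89 = 3.09 points, so the output gap is -2.6 × 3.09 = -8.034%.
Actual GDP = 18384 × (1 - 8.034/100) = 18384 × 0.91966 ≈ 16907 billion.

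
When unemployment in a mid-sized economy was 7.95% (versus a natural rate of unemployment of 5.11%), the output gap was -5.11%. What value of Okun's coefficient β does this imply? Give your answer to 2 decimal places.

Okun's law: output gap = -β × (u - u*).
-5.11 = -β × (7.95 - 5.11) = -β × 2.84, so β = 5.11/2.84 = 1.80.

β ≈ 1.80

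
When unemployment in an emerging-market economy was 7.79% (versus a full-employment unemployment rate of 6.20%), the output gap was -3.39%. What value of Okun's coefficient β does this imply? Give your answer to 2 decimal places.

β ≈ 2.13

Okun's law: output gap = -β × (u - u*).
-3.39 = -β × (7.79 - 6.2) = -β × 1.59, so β = 3.39/1.59 = 2.13.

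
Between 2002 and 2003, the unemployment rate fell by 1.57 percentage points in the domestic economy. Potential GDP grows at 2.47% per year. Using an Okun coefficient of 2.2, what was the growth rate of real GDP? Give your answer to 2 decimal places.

Growth-rate Okun's law: g_Y = g_Y* - β × Δu.
g_Y = 2.47 - 2.2 × (-1.57) = 2.47 + 3.454 = 5.924%, i.e. 5.92% to 2 d.p.

5.92%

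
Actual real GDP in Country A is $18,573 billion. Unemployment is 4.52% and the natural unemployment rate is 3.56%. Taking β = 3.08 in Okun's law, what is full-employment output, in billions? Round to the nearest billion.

$19,139 billion

Unemployment gap = 4.52 - 3.56 = 0.96 points, so output gap = -3.08 × 0.96 = -2.9568%.
Since Y = Y* × (1 + gap/100), Y* = 18573/0.970432 ≈ 19139 billion.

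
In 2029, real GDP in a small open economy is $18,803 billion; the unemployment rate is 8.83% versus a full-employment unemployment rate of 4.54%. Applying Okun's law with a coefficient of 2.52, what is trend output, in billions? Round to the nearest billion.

Unemployment gap = 8.83 - 4.54 = 4.29 points, so output gap = -2.52 × 4.29 = -10.8108%.
Since Y = Y* × (1 + gap/100), Y* = 18803/0.891892 ≈ 21082 billion.

$21,082 billion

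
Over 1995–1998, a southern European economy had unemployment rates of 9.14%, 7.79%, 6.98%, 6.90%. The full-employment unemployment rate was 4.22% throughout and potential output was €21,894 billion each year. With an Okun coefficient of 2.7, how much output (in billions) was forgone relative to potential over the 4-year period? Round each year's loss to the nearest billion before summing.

€8,234 billion

Year 1995: gap = -2.7 × (9.14 - 4.22) = -13.284%, loss ≈ 21894 × 13.284/100 ≈ 2908.
Year 1996: gap = -2.7 × (7.79 - 4.22) = -9.639%, loss ≈ 21894 × 9.639/100 ≈ 2110.
Year 1997: gap = -2.7 × (6.98 - 4.22) = -7.452%, loss ≈ 21894 × 7.452/100 ≈ 1632.
Year 1998: gap = -2.7 × (6.9 - 4.22) = -7.236%, loss ≈ 21894 × 7.236/100 ≈ 1584.
Total lost output = 2908 + 2110 + 1632 + 1584 = 8234 billion.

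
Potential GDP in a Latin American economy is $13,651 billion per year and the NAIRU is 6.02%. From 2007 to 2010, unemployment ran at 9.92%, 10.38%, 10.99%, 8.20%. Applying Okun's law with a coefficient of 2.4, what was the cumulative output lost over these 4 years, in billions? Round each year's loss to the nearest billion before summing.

$5,048 billion

Year 2007: gap = -2.4 × (9.92 - 6.02) = -9.36%, loss ≈ 13651 × 9.36/100 ≈ 1278.
Year 2008: gap = -2.4 × (10.38 - 6.02) = -10.464%, loss ≈ 13651 × 10.464/100 ≈ 1428.
Year 2009: gap = -2.4 × (10.99 - 6.02) = -11.928%, loss ≈ 13651 × 11.928/100 ≈ 1628.
Year 2010: gap = -2.4 × (8.2 - 6.02) = -5.232%, loss ≈ 13651 × 5.232/100 ≈ 714.
Total lost output = 1278 + 1428 + 1628 + 714 = 5048 billion.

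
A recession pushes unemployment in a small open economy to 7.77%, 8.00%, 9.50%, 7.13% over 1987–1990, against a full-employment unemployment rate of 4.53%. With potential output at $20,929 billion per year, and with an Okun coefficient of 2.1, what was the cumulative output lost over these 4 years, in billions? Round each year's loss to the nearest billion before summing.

$6,276 billion

Year 1987: gap = -2.1 × (7.77 - 4.53) = -6.804%, loss ≈ 20929 × 6.804/100 ≈ 1424.
Year 1988: gap = -2.1 × (8 - 4.53) = -7.287%, loss ≈ 20929 × 7.287/100 ≈ 1525.
Year 1989: gap = -2.1 × (9.5 - 4.53) = -10.437%, loss ≈ 20929 × 10.437/100 ≈ 2184.
Year 1990: gap = -2.1 × (7.13 - 4.53) = -5.46%, loss ≈ 20929 × 5.46/100 ≈ 1143.
Total lost output = 1424 + 1525 + 2184 + 1143 = 6276 billion.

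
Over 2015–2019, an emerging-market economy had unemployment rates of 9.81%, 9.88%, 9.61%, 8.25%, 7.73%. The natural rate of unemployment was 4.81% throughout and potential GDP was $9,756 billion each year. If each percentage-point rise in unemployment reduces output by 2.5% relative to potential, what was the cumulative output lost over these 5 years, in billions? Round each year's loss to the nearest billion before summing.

Year 2015: gap = -2.5 × (9.81 - 4.81) = -12.5%, loss ≈ 9756 × 12.5/100 ≈ 1220.
Year 2016: gap = -2.5 × (9.88 - 4.81) = -12.675%, loss ≈ 9756 × 12.675/100 ≈ 1237.
Year 2017: gap = -2.5 × (9.61 - 4.81) = -12%, loss ≈ 9756 × 12/100 ≈ 1171.
Year 2018: gap = -2.5 × (8.25 - 4.81) = -8.6%, loss ≈ 9756 × 8.6/100 ≈ 839.
Year 2019: gap = -2.5 × (7.73 - 4.81) = -7.3%, loss ≈ 9756 × 7.3/100 ≈ 712.
Total lost output = 1220 + 1237 + 1171 + 839 + 712 = 5179 billion.

$5,179 billion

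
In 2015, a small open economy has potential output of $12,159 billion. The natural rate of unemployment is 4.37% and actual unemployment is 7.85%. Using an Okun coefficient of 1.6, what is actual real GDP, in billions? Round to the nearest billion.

Unemployment gap = 7.85 - 4.37 = 3.48 points, so the output gap is -1.6 × 3.48 = -5.568%.
Actual GDP = 12159 × (1 - 5.568/100) = 12159 × 0.94432 ≈ 11482 billion.

$11,482 billion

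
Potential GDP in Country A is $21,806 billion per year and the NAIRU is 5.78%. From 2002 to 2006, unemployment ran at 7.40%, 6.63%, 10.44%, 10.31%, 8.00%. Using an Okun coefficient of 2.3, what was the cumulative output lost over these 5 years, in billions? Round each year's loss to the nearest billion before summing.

Year 2002: gap = -2.3 × (7.4 - 5.78) = -3.726%, loss ≈ 21806 × 3.726/100 ≈ 812.
Year 2003: gap = -2.3 × (6.63 - 5.78) = -1.955%, loss ≈ 21806 × 1.955/100 ≈ 426.
Year 2004: gap = -2.3 × (10.44 - 5.78) = -10.718%, loss ≈ 21806 × 10.718/100 ≈ 2337.
Year 2005: gap = -2.3 × (10.31 - 5.78) = -10.419%, loss ≈ 21806 × 10.419/100 ≈ 2272.
Year 2006: gap = -2.3 × (8 - 5.78) = -5.106%, loss ≈ 21806 × 5.106/100 ≈ 1113.
Total lost output = 812 + 426 + 2337 + 2272 + 1113 = 6960 billion.

$6,960 billion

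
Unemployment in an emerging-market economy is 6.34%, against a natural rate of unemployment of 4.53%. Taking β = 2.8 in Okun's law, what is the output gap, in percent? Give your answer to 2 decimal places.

-5.07%

The unemployment gap is 6.34 - 4.53 = 1.81 percentage points.
Okun's law gives an output gap of -2.8 × 1.81 = -5.068%, i.e. 5.07% below potential.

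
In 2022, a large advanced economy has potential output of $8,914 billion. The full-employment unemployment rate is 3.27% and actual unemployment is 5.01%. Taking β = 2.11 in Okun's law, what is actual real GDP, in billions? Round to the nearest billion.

$8,587 billion

Unemployment gap = 5.01 - 3.27 = 1.74 points, so the output gap is -2.11 × 1.74 = -3.6714%.
Actual GDP = 8914 × (1 - 3.6714/100) = 8914 × 0.963286 ≈ 8587 billion.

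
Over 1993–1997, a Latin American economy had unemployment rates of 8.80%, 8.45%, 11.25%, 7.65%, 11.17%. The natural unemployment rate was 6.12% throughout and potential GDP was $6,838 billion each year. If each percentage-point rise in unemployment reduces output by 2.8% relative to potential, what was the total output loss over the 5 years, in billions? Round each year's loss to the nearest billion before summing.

Year 1993: gap = -2.8 × (8.8 - 6.12) = -7.504%, loss ≈ 6838 × 7.504/100 ≈ 513.
Year 1994: gap = -2.8 × (8.45 - 6.12) = -6.524%, loss ≈ 6838 × 6.524/100 ≈ 446.
Year 1995: gap = -2.8 × (11.25 - 6.12) = -14.364%, loss ≈ 6838 × 14.364/100 ≈ 982.
Year 1996: gap = -2.8 × (7.65 - 6.12) = -4.284%, loss ≈ 6838 × 4.284/100 ≈ 293.
Year 1997: gap = -2.8 × (11.17 - 6.12) = -14.14%, loss ≈ 6838 × 14.14/100 ≈ 967.
Total lost output = 513 + 446 + 982 + 293 + 967 = 3201 billion.

$3,201 billion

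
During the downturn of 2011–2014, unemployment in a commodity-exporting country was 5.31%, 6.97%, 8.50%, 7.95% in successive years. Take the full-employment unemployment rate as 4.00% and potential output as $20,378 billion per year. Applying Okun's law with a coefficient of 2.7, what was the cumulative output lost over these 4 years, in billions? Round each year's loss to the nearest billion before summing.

Year 2011: gap = -2.7 × (5.31 - 4) = -3.537%, loss ≈ 20378 × 3.537/100 ≈ 721.
Year 2012: gap = -2.7 × (6.97 - 4) = -8.019%, loss ≈ 20378 × 8.019/100 ≈ 1634.
Year 2013: gap = -2.7 × (8.5 - 4) = -12.15%, loss ≈ 20378 × 12.15/100 ≈ 2476.
Year 2014: gap = -2.7 × (7.95 - 4) = -10.665%, loss ≈ 20378 × 10.665/100 ≈ 2173.
Total lost output = 721 + 1634 + 2476 + 2173 = 7004 billion.

$7,004 billion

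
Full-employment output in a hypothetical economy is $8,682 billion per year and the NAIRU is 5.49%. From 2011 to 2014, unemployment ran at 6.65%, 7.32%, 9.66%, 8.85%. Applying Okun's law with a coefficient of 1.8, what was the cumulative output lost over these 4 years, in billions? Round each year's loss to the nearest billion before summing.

Year 2011: gap = -1.8 × (6.65 - 5.49) = -2.088%, loss ≈ 8682 × 2.088/100 ≈ 181.
Year 2012: gap = -1.8 × (7.32 - 5.49) = -3.294%, loss ≈ 8682 × 3.294/100 ≈ 286.
Year 2013: gap = -1.8 × (9.66 - 5.49) = -7.506%, loss ≈ 8682 × 7.506/100 ≈ 652.
Year 2014: gap = -1.8 × (8.85 - 5.49) = -6.048%, loss ≈ 8682 × 6.048/100 ≈ 525.
Total lost output = 181 + 286 + 652 + 525 = 1644 billion.

$1,644 billion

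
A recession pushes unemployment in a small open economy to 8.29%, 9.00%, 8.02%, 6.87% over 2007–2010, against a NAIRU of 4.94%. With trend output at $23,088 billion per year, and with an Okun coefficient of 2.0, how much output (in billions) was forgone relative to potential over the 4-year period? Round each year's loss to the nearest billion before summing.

$5,735 billion

Year 2007: gap = -2.0 × (8.29 - 4.94) = -6.7%, loss ≈ 23088 × 6.7/100 ≈ 1547.
Year 2008: gap = -2.0 × (9 - 4.94) = -8.12%, loss ≈ 23088 × 8.12/100 ≈ 1875.
Year 2009: gap = -2.0 × (8.02 - 4.94) = -6.16%, loss ≈ 23088 × 6.16/100 ≈ 1422.
Year 2010: gap = -2.0 × (6.87 - 4.94) = -3.86%, loss ≈ 23088 × 3.86/100 ≈ 891.
Total lost output = 1547 + 1875 + 1422 + 891 = 5735 billion.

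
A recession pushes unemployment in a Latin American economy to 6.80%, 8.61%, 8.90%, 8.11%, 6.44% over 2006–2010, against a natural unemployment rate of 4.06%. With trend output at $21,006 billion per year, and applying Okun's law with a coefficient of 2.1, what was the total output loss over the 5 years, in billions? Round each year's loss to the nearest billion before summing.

Year 2006: gap = -2.1 × (6.8 - 4.06) = -5.754%, loss ≈ 21006 × 5.754/100 ≈ 1209.
Year 2007: gap = -2.1 × (8.61 - 4.06) = -9.555%, loss ≈ 21006 × 9.555/100 ≈ 2007.
Year 2008: gap = -2.1 × (8.9 - 4.06) = -10.164%, loss ≈ 21006 × 10.164/100 ≈ 2135.
Year 2009: gap = -2.1 × (8.11 - 4.06) = -8.505%, loss ≈ 21006 × 8.505/100 ≈ 1787.
Year 2010: gap = -2.1 × (6.44 - 4.06) = -4.998%, loss ≈ 21006 × 4.998/100 ≈ 1050.
Total lost output = 1209 + 2007 + 2135 + 1787 + 1050 = 8188 billion.

$8,188 billion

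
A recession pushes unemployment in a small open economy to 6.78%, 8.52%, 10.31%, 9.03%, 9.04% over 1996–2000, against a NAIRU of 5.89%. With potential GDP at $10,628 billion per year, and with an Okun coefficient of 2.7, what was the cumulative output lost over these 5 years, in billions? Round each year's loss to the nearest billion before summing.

$4,083 billion

Year 1996: gap = -2.7 × (6.78 - 5.89) = -2.403%, loss ≈ 10628 × 2.403/100 ≈ 255.
Year 1997: gap = -2.7 × (8.52 - 5.89) = -7.101%, loss ≈ 10628 × 7.101/100 ≈ 755.
Year 1998: gap = -2.7 × (10.31 - 5.89) = -11.934%, loss ≈ 10628 × 11.934/100 ≈ 1268.
Year 1999: gap = -2.7 × (9.03 - 5.89) = -8.478%, loss ≈ 10628 × 8.478/100 ≈ 901.
Year 2000: gap = -2.7 × (9.04 - 5.89) = -8.505%, loss ≈ 10628 × 8.505/100 ≈ 904.
Total lost output = 255 + 755 + 1268 + 901 + 904 = 4083 billion.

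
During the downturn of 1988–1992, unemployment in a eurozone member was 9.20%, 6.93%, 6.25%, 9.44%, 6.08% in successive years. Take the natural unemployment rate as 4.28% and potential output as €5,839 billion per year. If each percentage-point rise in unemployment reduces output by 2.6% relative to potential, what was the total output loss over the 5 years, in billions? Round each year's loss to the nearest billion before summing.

€2,504 billion

Year 1988: gap = -2.6 × (9.2 - 4.28) = -12.792%, loss ≈ 5839 × 12.792/100 ≈ 747.
Year 1989: gap = -2.6 × (6.93 - 4.28) = -6.89%, loss ≈ 5839 × 6.89/100 ≈ 402.
Year 1990: gap = -2.6 × (6.25 - 4.28) = -5.122%, loss ≈ 5839 × 5.122/100 ≈ 299.
Year 1991: gap = -2.6 × (9.44 - 4.28) = -13.416%, loss ≈ 5839 × 13.416/100 ≈ 783.
Year 1992: gap = -2.6 × (6.08 - 4.28) = -4.68%, loss ≈ 5839 × 4.68/100 ≈ 273.
Total lost output = 747 + 402 + 299 + 783 + 273 = 2504 billion.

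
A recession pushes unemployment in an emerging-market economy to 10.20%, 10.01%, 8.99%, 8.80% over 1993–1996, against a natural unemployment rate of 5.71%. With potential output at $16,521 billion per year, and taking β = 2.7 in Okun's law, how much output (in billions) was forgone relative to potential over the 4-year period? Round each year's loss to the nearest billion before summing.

Year 1993: gap = -2.7 × (10.2 - 5.71) = -12.123%, loss ≈ 16521 × 12.123/100 ≈ 2003.
Year 1994: gap = -2.7 × (10.01 - 5.71) = -11.61%, loss ≈ 16521 × 11.61/100 ≈ 1918.
Year 1995: gap = -2.7 × (8.99 - 5.71) = -8.856%, loss ≈ 16521 × 8.856/100 ≈ 1463.
Year 1996: gap = -2.7 × (8.8 - 5.71) = -8.343%, loss ≈ 16521 × 8.343/100 ≈ 1378.
Total lost output = 2003 + 1918 + 1463 + 1378 = 6762 billion.

$6,762 billion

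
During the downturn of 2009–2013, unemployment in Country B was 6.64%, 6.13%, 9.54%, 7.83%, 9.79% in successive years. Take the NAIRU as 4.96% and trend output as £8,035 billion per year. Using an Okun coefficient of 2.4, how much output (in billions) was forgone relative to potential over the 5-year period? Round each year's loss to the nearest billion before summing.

Year 2009: gap = -2.4 × (6.64 - 4.96) = -4.032%, loss ≈ 8035 × 4.032/100 ≈ 324.
Year 2010: gap = -2.4 × (6.13 - 4.96) = -2.808%, loss ≈ 8035 × 2.808/100 ≈ 226.
Year 2011: gap = -2.4 × (9.54 - 4.96) = -10.992%, loss ≈ 8035 × 10.992/100 ≈ 883.
Year 2012: gap = -2.4 × (7.83 - 4.96) = -6.888%, loss ≈ 8035 × 6.888/100 ≈ 553.
Year 2013: gap = -2.4 × (9.79 - 4.96) = -11.592%, loss ≈ 8035 × 11.592/100 ≈ 931.
Total lost output = 324 + 226 + 883 + 553 + 931 = 2917 billion.

£2,917 billion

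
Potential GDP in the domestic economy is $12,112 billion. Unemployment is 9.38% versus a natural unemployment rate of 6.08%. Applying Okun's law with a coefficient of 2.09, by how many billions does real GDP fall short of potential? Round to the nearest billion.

$835 billion

Output gap = -2.09 × (9.38 - 6.08) = -2.09 × 3.3 = -6.897%.
Actual GDP ≈ 12112 × 0.93103 ≈ 11277 billion, so the shortfall is 12112 - 11277 = 835 billion.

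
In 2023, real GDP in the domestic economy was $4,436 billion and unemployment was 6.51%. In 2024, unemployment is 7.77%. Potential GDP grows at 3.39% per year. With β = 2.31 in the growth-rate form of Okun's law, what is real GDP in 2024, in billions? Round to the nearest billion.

Δu = 7.77 - 6.51 = 1.26 points.
Okun's law (growth form): g_Y = g_Y* - β × Δu = 3.39 - 2.31 × (1.26) = 3.39 - 2.9106 = 0.4794%.
Real GDP in the next year = 4436 × (1 + 0.4794/100) = 4436 × 1.004794 ≈ 4457 billion.

$4,457 billion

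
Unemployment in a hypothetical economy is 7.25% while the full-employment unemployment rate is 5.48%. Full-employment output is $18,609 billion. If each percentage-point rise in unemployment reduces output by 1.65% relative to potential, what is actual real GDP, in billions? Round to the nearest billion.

$18,066 billion

Unemployment gap = 7.25 - 5.48 = 1.77 points, so the output gap is -1.65 × 1.77 = -2.9205%.
Actual GDP = 18609 × (1 - 2.9205/100) = 18609 × 0.970795 ≈ 18066 billion.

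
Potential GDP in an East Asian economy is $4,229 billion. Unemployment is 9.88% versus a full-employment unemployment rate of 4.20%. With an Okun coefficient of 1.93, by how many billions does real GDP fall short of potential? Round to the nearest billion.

$464 billion

Output gap = -1.93 × (9.88 - 4.2) = -1.93 × 5.68 = -10.9624%.
Actual GDP ≈ 4229 × 0.890376 ≈ 3765 billion, so the shortfall is 4229 - 3765 = 464 billion.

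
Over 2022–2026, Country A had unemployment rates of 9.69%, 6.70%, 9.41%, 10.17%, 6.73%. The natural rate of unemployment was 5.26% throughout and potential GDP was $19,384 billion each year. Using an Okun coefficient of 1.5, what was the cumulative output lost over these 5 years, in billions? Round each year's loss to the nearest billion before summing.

$4,769 billion

Year 2022: gap = -1.5 × (9.69 - 5.26) = -6.645%, loss ≈ 19384 × 6.645/100 ≈ 1288.
Year 2023: gap = -1.5 × (6.7 - 5.26) = -2.16%, loss ≈ 19384 × 2.16/100 ≈ 419.
Year 2024: gap = -1.5 × (9.41 - 5.26) = -6.225%, loss ≈ 19384 × 6.225/100 ≈ 1207.
Year 2025: gap = -1.5 × (10.17 - 5.26) = -7.365%, loss ≈ 19384 × 7.365/100 ≈ 1428.
Year 2026: gap = -1.5 × (6.73 - 5.26) = -2.205%, loss ≈ 19384 × 2.205/100 ≈ 427.
Total lost output = 1288 + 419 + 1207 + 1428 + 427 = 4769 billion.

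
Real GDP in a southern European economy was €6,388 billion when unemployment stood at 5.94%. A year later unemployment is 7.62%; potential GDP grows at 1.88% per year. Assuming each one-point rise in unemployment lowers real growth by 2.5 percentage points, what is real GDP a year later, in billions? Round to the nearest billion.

Δu = 7.62 - 5.94 = 1.68 points.
Okun's law (growth form): g_Y = g_Y* - β × Δu = 1.88 - 2.5 × (1.68) = 1.88 - 4.2 = -2.32%.
Real GDP in the next year = 6388 × (1 - 2.32/100) = 6388 × 0.9768 ≈ 6240 billion.

€6,240 billion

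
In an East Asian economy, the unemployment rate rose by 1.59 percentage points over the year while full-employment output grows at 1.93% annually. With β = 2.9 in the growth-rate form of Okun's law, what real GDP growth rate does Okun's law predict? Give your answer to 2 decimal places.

-2.68%

Growth-rate Okun's law: g_Y = g_Y* - β × Δu.
g_Y = 1.93 - 2.9 × (1.59) = 1.93 - 4.611 = -2.681%, i.e. -2.68% to 2 d.p.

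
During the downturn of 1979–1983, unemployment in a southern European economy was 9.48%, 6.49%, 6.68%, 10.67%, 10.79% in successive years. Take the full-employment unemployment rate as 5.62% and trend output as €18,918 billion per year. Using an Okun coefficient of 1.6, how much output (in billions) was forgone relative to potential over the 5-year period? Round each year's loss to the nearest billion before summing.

€4,846 billion

Year 1979: gap = -1.6 × (9.48 - 5.62) = -6.176%, loss ≈ 18918 × 6.176/100 ≈ 1168.
Year 1980: gap = -1.6 × (6.49 - 5.62) = -1.392%, loss ≈ 18918 × 1.392/100 ≈ 263.
Year 1981: gap = -1.6 × (6.68 - 5.62) = -1.696%, loss ≈ 18918 × 1.696/100 ≈ 321.
Year 1982: gap = -1.6 × (10.67 - 5.62) = -8.08%, loss ≈ 18918 × 8.08/100 ≈ 1529.
Year 1983: gap = -1.6 × (10.79 - 5.62) = -8.272%, loss ≈ 18918 × 8.272/100 ≈ 1565.
Total lost output = 1168 + 263 + 321 + 1529 + 1565 = 4846 billion.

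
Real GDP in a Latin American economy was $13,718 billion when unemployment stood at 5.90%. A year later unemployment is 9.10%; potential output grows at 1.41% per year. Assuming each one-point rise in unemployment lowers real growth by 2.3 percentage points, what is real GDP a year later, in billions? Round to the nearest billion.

$12,902 billion

Δu = 9.1 - 5.9 = 3.2 points.
Okun's law (growth form): g_Y = g_Y* - β × Δu = 1.41 - 2.3 × (3.20) = 1.41 - 7.36 = -5.95%.
Real GDP in the next year = 13718 × (1 - 5.95/100) = 13718 × 0.9405 ≈ 12902 billion.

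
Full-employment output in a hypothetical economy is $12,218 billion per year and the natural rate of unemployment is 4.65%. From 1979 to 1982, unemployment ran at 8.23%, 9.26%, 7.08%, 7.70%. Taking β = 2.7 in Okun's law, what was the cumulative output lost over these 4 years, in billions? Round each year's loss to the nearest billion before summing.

Year 1979: gap = -2.7 × (8.23 - 4.65) = -9.666%, loss ≈ 12218 × 9.666/100 ≈ 1181.
Year 1980: gap = -2.7 × (9.26 - 4.65) = -12.447%, loss ≈ 12218 × 12.447/100 ≈ 1521.
Year 1981: gap = -2.7 × (7.08 - 4.65) = -6.561%, loss ≈ 12218 × 6.561/100 ≈ 802.
Year 1982: gap = -2.7 × (7.7 - 4.65) = -8.235%, loss ≈ 12218 × 8.235/100 ≈ 1006.
Total lost output = 1181 + 1521 + 802 + 1006 = 4510 billion.

$4,510 billion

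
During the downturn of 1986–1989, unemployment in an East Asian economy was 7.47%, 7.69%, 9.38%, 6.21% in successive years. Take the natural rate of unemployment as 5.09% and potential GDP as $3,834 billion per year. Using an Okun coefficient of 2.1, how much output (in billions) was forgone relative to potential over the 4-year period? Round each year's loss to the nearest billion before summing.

$836 billion

Year 1986: gap = -2.1 × (7.47 - 5.09) = -4.998%, loss ≈ 3834 × 4.998/100 ≈ 192.
Year 1987: gap = -2.1 × (7.69 - 5.09) = -5.46%, loss ≈ 3834 × 5.46/100 ≈ 209.
Year 1988: gap = -2.1 × (9.38 - 5.09) = -9.009%, loss ≈ 3834 × 9.009/100 ≈ 345.
Year 1989: gap = -2.1 × (6.21 - 5.09) = -2.352%, loss ≈ 3834 × 2.352/100 ≈ 90.
Total lost output = 192 + 209 + 345 + 90 = 836 billion.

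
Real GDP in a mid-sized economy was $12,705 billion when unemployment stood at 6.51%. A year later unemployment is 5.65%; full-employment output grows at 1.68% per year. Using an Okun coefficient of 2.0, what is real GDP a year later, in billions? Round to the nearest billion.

$13,137 billion

Δu = 5.65 - 6.51 = -0.86 points.
Okun's law (growth form): g_Y = g_Y* - β × Δu = 1.68 - 2.0 × (-0.86) = 1.68 + 1.72 = 3.4%.
Real GDP in the next year = 12705 × (1 + 3.4/100) = 12705 × 1.034 ≈ 13137 billion.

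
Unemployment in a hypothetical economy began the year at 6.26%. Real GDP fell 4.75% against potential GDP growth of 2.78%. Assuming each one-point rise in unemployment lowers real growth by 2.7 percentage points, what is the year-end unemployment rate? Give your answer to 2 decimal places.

Growth-rate Okun's law: g_Y = g_Y* - β × Δu, so Δu = (g_Y* - g_Y)/β.
Δu = (2.78 + 4.75)/2.7 = 7.53/2.7 = 2.79 percentage points.
Year-end unemployment = 6.26 + 2.79 = 9.05%.

9.05%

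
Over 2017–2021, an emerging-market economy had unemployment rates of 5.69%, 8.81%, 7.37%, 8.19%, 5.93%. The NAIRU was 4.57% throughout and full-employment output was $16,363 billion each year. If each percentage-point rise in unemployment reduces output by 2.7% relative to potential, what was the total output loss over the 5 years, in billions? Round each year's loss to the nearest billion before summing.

$5,805 billion

Year 2017: gap = -2.7 × (5.69 - 4.57) = -3.024%, loss ≈ 16363 × 3.024/100 ≈ 495.
Year 2018: gap = -2.7 × (8.81 - 4.57) = -11.448%, loss ≈ 16363 × 11.448/100 ≈ 1873.
Year 2019: gap = -2.7 × (7.37 - 4.57) = -7.56%, loss ≈ 16363 × 7.56/100 ≈ 1237.
Year 2020: gap = -2.7 × (8.19 - 4.57) = -9.774%, loss ≈ 16363 × 9.774/100 ≈ 1599.
Year 2021: gap = -2.7 × (5.93 - 4.57) = -3.672%, loss ≈ 16363 × 3.672/100 ≈ 601.
Total lost output = 495 + 1873 + 1237 + 1599 + 601 = 5805 billion.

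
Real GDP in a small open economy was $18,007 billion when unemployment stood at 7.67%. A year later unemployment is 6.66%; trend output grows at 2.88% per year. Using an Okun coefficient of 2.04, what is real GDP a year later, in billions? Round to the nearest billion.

$18,897 billion

Δu = 6.66 - 7.67 = -1.01 points.
Okun's law (growth form): g_Y = g_Y* - β × Δu = 2.88 - 2.04 × (-1.01) = 2.88 + 2.0604 = 4.9404%.
Real GDP in the next year = 18007 × (1 + 4.9404/100) = 18007 × 1.049404 ≈ 18897 billion.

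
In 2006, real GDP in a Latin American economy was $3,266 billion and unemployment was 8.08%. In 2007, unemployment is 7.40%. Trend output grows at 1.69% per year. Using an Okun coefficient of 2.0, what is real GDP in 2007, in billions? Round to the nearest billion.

$3,366 billion

Δu = 7.4 - 8.08 = -0.68 points.
Okun's law (growth form): g_Y = g_Y* - β × Δu = 1.69 - 2.0 × (-0.68) = 1.69 + 1.36 = 3.05%.
Real GDP in the next year = 3266 × (1 + 3.05/100) = 3266 × 1.0305 ≈ 3366 billion.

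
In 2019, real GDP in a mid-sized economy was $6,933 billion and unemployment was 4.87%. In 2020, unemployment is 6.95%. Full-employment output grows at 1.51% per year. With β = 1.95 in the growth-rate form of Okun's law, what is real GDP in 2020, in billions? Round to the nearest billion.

Δu = 6.95 - 4.87 = 2.08 points.
Okun's law (growth form): g_Y = g_Y* - β × Δu = 1.51 - 1.95 × (2.08) = 1.51 - 4.056 = -2.546%.
Real GDP in the next year = 6933 × (1 - 2.546/100) = 6933 × 0.97454 ≈ 6756 billion.

$6,756 billion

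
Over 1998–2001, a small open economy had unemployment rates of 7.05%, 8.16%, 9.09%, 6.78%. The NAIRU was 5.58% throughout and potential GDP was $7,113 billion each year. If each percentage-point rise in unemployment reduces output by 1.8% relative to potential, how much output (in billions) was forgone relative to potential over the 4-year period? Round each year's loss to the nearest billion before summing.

$1,121 billion

Year 1998: gap = -1.8 × (7.05 - 5.58) = -2.646%, loss ≈ 7113 × 2.646/100 ≈ 188.
Year 1999: gap = -1.8 × (8.16 - 5.58) = -4.644%, loss ≈ 7113 × 4.644/100 ≈ 330.
Year 2000: gap = -1.8 × (9.09 - 5.58) = -6.318%, loss ≈ 7113 × 6.318/100 ≈ 449.
Year 2001: gap = -1.8 × (6.78 - 5.58) = -2.16%, loss ≈ 7113 × 2.16/100 ≈ 154.
Total lost output = 188 + 330 + 449 + 154 = 1121 billion.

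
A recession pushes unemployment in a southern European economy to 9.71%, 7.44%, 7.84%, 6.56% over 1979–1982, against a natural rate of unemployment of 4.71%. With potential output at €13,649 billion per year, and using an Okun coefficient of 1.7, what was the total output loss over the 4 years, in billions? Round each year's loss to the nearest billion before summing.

Year 1979: gap = -1.7 × (9.71 - 4.71) = -8.5%, loss ≈ 13649 × 8.5/100 ≈ 1160.
Year 1980: gap = -1.7 × (7.44 - 4.71) = -4.641%, loss ≈ 13649 × 4.641/100 ≈ 633.
Year 1981: gap = -1.7 × (7.84 - 4.71) = -5.321%, loss ≈ 13649 × 5.321/100 ≈ 726.
Year 1982: gap = -1.7 × (6.56 - 4.71) = -3.145%, loss ≈ 13649 × 3.145/100 ≈ 429.
Total lost output = 1160 + 633 + 726 + 429 = 2948 billion.

€2,948 billion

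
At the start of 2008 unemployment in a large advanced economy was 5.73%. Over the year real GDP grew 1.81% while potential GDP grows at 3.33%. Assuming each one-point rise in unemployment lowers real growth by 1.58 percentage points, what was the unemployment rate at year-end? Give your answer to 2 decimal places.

Growth-rate Okun's law: g_Y = g_Y* - β × Δu, so Δu = (g_Y* - g_Y)/β.
Δu = (3.33 - 1.81)/1.58 = 1.52/1.58 = 0.96 percentage points.
Year-end unemployment = 5.73 + 0.96 = 6.69%.

6.69%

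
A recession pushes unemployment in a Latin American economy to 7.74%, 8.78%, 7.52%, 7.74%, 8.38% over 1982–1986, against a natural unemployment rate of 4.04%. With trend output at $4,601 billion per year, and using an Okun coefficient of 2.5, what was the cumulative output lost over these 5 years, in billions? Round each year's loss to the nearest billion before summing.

$2,296 billion

Year 1982: gap = -2.5 × (7.74 - 4.04) = -9.25%, loss ≈ 4601 × 9.25/100 ≈ 426.
Year 1983: gap = -2.5 × (8.78 - 4.04) = -11.85%, loss ≈ 4601 × 11.85/100 ≈ 545.
Year 1984: gap = -2.5 × (7.52 - 4.04) = -8.7%, loss ≈ 4601 × 8.7/100 ≈ 400.
Year 1985: gap = -2.5 × (7.74 - 4.04) = -9.25%, loss ≈ 4601 × 9.25/100 ≈ 426.
Year 1986: gap = -2.5 × (8.38 - 4.04) = -10.85%, loss ≈ 4601 × 10.85/100 ≈ 499.
Total lost output = 426 + 545 + 400 + 426 + 499 = 2296 billion.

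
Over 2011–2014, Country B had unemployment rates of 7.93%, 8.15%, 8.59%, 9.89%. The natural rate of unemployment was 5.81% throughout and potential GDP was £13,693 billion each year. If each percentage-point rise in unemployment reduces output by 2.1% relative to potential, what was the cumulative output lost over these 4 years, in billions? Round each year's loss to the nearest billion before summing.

£3,255 billion

Year 2011: gap = -2.1 × (7.93 - 5.81) = -4.452%, loss ≈ 13693 × 4.452/100 ≈ 610.
Year 2012: gap = -2.1 × (8.15 - 5.81) = -4.914%, loss ≈ 13693 × 4.914/100 ≈ 673.
Year 2013: gap = -2.1 × (8.59 - 5.81) = -5.838%, loss ≈ 13693 × 5.838/100 ≈ 799.
Year 2014: gap = -2.1 × (9.89 - 5.81) = -8.568%, loss ≈ 13693 × 8.568/100 ≈ 1173.
Total lost output = 610 + 673 + 799 + 1173 = 3255 billion.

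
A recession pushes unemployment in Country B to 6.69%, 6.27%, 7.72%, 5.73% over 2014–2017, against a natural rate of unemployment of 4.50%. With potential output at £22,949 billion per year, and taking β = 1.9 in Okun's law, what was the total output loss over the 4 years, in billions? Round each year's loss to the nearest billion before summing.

Year 2014: gap = -1.9 × (6.69 - 4.5) = -4.161%, loss ≈ 22949 × 4.161/100 ≈ 955.
Year 2015: gap = -1.9 × (6.27 - 4.5) = -3.363%, loss ≈ 22949 × 3.363/100 ≈ 772.
Year 2016: gap = -1.9 × (7.72 - 4.5) = -6.118%, loss ≈ 22949 × 6.118/100 ≈ 1404.
Year 2017: gap = -1.9 × (5.73 - 4.5) = -2.337%, loss ≈ 22949 × 2.337/100 ≈ 536.
Total lost output = 955 + 772 + 1404 + 536 = 3667 billion.

£3,667 billion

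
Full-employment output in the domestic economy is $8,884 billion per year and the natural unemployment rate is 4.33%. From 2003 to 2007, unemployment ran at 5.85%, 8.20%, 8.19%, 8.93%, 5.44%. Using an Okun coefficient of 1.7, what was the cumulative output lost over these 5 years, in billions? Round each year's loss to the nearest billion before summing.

$2,260 billion

Year 2003: gap = -1.7 × (5.85 - 4.33) = -2.584%, loss ≈ 8884 × 2.584/100 ≈ 230.
Year 2004: gap = -1.7 × (8.2 - 4.33) = -6.579%, loss ≈ 8884 × 6.579/100 ≈ 584.
Year 2005: gap = -1.7 × (8.19 - 4.33) = -6.562%, loss ≈ 8884 × 6.562/100 ≈ 583.
Year 2006: gap = -1.7 × (8.93 - 4.33) = -7.82%, loss ≈ 8884 × 7.82/100 ≈ 695.
Year 2007: gap = -1.7 × (5.44 - 4.33) = -1.887%, loss ≈ 8884 × 1.887/100 ≈ 168.
Total lost output = 230 + 584 + 583 + 695 + 168 = 2260 billion.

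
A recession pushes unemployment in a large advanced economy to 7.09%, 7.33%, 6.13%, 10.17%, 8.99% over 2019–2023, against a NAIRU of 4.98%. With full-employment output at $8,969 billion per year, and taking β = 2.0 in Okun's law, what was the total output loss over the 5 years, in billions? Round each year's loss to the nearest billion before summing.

$2,656 billion

Year 2019: gap = -2.0 × (7.09 - 4.98) = -4.22%, loss ≈ 8969 × 4.22/100 ≈ 378.
Year 2020: gap = -2.0 × (7.33 - 4.98) = -4.7%, loss ≈ 8969 × 4.7/100 ≈ 422.
Year 2021: gap = -2.0 × (6.13 - 4.98) = -2.3%, loss ≈ 8969 × 2.3/100 ≈ 206.
Year 2022: gap = -2.0 × (10.17 - 4.98) = -10.38%, loss ≈ 8969 × 10.38/100 ≈ 931.
Year 2023: gap = -2.0 × (8.99 - 4.98) = -8.02%, loss ≈ 8969 × 8.02/100 ≈ 719.
Total lost output = 378 + 422 + 206 + 931 + 719 = 2656 billion.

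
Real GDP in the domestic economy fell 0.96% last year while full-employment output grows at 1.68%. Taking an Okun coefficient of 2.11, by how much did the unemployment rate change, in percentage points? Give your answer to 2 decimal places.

Growth-rate Okun's law: g_Y = g_Y* - β × Δu, so Δu = (g_Y* - g_Y)/β.
Δu = (1.68 + 0.96)/2.11 = 2.64/2.11 = 1.25 percentage points.

1.25 percentage points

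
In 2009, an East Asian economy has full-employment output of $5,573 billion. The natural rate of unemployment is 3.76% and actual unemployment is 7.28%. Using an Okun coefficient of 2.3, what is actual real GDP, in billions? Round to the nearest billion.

$5,122 billion

Unemployment gap = 7.28 - 3.76 = 3.52 points, so the output gap is -2.3 × 3.52 = -8.096%.
Actual GDP = 5573 × (1 - 8.096/100) = 5573 × 0.91904 ≈ 5122 billion.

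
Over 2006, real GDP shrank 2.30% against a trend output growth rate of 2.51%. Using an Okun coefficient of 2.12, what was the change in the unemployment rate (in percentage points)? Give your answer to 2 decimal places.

2.27 percentage points

Growth-rate Okun's law: g_Y = g_Y* - β × Δu, so Δu = (g_Y* - g_Y)/β.
Δu = (2.51 + 2.3)/2.12 = 4.81/2.12 = 2.27 percentage points.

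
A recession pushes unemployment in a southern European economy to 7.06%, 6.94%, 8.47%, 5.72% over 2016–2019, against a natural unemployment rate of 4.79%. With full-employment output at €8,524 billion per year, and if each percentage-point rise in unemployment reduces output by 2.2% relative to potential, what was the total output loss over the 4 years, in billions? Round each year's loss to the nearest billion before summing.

€1,693 billion

Year 2016: gap = -2.2 × (7.06 - 4.79) = -4.994%, loss ≈ 8524 × 4.994/100 ≈ 426.
Year 2017: gap = -2.2 × (6.94 - 4.79) = -4.73%, loss ≈ 8524 × 4.73/100 ≈ 403.
Year 2018: gap = -2.2 × (8.47 - 4.79) = -8.096%, loss ≈ 8524 × 8.096/100 ≈ 690.
Year 2019: gap = -2.2 × (5.72 - 4.79) = -2.046%, loss ≈ 8524 × 2.046/100 ≈ 174.
Total lost output = 426 + 403 + 690 + 174 = 1693 billion.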